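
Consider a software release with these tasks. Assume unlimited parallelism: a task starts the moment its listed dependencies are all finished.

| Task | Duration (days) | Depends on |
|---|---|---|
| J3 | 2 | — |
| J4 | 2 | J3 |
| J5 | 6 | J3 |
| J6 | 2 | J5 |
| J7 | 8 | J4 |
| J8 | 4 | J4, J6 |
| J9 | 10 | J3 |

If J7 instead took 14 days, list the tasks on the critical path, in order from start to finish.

J3, J4, J7

Actual critical path: J3→J5→J6→J8 = 2+6+2+4 = 14 ⇒ 14 days.
J7 is off the critical path — its longest chain is 12 days, giving 2 of slack.
The binding chain switches to J3→J4→J7 = 2+2+14 = 18; finish 18 days.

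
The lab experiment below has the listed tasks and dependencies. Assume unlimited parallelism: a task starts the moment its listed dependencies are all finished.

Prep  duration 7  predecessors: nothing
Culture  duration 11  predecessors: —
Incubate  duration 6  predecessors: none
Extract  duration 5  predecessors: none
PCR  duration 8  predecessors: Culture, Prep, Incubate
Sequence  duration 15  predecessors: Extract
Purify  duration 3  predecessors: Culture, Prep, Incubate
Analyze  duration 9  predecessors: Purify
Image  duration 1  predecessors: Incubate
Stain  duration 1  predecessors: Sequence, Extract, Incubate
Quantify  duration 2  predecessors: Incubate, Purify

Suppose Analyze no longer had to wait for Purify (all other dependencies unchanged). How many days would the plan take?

21

Original critical path: Culture→Purify→Analyze = 11+3+9 = 23 ⇒ 23 days.
Without Purify→Analyze, Analyze's earliest start moves from 14 to 0.
The longest chain is now Extract→Sequence→Stain = 5+15+1 = 21, so the plan takes 21 days.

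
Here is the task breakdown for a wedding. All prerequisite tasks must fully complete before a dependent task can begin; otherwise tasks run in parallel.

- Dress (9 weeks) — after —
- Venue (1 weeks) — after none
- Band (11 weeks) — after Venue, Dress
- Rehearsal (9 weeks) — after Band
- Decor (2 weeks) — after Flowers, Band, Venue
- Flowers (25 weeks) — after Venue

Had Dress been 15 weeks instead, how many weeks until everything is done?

35

Critical path before the change: Dress→Band→Rehearsal = 9+11+9 = 29 giving 29 weeks.
Dress lies on that path, so at 15 weeks the path becomes 35 weeks.
The critical path is still Dress→Band→Rehearsal; finish is now 35 weeks.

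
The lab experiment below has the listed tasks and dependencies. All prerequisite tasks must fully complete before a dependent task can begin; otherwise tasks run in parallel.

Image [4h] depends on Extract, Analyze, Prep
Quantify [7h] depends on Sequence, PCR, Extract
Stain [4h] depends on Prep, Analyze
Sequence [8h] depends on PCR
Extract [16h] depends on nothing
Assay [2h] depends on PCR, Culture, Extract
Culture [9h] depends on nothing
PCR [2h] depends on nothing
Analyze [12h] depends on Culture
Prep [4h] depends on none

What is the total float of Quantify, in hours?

Culture→Analyze→Image = 9+12+4 = 25 sets the makespan at 25 hours.
The longest chain containing Quantify totals 23 hours.
Slack of Quantify = 18 − 16 = 2 hours.

2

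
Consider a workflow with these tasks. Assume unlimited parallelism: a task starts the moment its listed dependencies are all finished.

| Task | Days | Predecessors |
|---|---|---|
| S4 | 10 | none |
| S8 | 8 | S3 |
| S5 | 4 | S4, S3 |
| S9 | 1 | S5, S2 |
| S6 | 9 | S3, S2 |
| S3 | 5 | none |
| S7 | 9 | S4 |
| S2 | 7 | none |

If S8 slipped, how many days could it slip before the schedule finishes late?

S4→S7 = 10+9 = 19 sets the makespan at 19 days.
Longest path through S8: 13 days (earliest finish 13, latest finish 19).
Float = 19 − 13 = 6.

6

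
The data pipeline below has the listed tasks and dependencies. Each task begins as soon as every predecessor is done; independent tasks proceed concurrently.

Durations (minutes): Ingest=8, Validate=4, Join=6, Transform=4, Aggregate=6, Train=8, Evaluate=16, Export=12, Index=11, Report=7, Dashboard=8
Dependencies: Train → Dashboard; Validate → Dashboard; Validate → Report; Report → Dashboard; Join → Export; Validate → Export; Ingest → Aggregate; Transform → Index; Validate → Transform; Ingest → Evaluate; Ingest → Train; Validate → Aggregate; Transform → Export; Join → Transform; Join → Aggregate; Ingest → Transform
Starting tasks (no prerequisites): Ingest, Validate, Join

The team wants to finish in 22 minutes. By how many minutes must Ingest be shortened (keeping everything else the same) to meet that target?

2

Current finish: 24 minutes; target: 22.
Ingest is on every critical path, so each minute cut from Ingest cuts the finish by one (this holds down to a finish of 22).
Need 24 − 22 = 2 minutes off Ingest → Ingest becomes 6 minutes, finish becomes 22.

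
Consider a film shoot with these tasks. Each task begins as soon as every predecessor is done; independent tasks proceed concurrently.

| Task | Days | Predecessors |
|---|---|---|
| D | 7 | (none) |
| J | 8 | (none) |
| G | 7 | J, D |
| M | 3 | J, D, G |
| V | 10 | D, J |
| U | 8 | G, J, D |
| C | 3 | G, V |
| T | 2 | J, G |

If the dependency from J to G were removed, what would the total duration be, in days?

22

Original critical path: J→G→U = 8+7+8 = 23 ⇒ 23 days.
Without J→G, G's earliest start moves from 8 to 7.
The longest chain is now D→G→U = 7+7+8 = 22, so the project takes 22 days.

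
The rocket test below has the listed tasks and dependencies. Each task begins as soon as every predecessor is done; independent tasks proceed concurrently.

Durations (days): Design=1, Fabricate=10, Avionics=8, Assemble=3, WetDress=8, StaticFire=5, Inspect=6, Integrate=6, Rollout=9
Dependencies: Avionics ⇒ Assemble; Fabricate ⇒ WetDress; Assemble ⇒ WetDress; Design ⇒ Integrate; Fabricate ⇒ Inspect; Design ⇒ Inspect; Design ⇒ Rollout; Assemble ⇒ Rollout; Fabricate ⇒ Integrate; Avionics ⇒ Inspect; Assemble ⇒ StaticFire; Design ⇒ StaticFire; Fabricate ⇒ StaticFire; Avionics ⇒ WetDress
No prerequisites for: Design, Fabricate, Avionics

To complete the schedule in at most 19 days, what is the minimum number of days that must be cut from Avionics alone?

Current finish: 20 days; target: 19.
Avionics is on every critical path, so each day cut from Avionics cuts the finish by one (this holds down to a finish of 18).
Need 20 − 19 = 1 day off Avionics → Avionics becomes 7 days, finish becomes 19.

1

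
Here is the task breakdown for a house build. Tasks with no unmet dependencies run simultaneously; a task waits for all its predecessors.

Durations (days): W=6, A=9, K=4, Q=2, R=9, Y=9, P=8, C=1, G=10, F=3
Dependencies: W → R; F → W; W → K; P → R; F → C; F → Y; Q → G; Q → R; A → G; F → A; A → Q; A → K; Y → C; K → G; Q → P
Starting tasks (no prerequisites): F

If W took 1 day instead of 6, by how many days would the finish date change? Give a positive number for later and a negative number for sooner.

0

The binding path is F→A→Q→P→R = 3+9+2+8+9 = 31; finish at 31 days.
The longest path through W is only 23 days, so W has float 8.
That remains the longest chain; total 31 days.
Change in finish: 31 − 31 = +0 days.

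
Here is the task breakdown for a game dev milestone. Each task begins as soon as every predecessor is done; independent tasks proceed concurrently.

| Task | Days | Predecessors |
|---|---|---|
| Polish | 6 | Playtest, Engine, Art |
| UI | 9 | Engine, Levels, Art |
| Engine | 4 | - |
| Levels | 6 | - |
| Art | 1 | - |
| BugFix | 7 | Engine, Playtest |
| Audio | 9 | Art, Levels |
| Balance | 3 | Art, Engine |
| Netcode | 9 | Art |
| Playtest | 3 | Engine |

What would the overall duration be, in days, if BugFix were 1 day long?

As given, the longest chain is Levels→Audio = 6+9 = 15, so the finish is 15 days.
BugFix has 1 day of float (longest path through it is 14).
No other chain overtakes it, so the finish is 15 days.

15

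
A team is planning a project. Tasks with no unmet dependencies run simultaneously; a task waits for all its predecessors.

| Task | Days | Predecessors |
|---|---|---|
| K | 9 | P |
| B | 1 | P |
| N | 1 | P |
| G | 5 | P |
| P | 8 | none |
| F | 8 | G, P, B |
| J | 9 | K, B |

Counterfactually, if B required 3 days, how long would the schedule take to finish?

The binding path is P→K→J = 8+9+9 = 26; finish at 26 days.
The longest path through B is only 18 days, so B has float 8.
No other chain overtakes it, so the finish is 26 days.

26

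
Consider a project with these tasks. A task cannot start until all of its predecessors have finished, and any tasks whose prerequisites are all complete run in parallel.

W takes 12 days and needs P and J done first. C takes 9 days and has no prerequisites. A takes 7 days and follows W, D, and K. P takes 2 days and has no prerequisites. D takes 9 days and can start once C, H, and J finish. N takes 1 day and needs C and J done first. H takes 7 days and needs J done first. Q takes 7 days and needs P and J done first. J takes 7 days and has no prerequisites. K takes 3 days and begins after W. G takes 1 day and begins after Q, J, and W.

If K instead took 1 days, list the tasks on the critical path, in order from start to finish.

Critical path before the change: J→H→D→A = 7+7+9+7 = 30 giving 30 days.
K has 1 day of float (longest path through it is 29).
That remains the longest chain; total 30 days.

J, H, D, A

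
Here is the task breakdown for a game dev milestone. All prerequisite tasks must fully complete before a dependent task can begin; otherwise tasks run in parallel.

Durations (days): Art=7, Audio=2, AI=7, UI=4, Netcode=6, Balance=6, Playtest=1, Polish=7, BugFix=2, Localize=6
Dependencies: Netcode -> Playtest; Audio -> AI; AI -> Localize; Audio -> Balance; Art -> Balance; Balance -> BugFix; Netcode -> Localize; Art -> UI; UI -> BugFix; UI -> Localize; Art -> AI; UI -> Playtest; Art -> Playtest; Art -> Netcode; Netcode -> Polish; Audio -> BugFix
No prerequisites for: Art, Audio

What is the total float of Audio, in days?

The longest chain is Art→AI→Localize = 7+7+6 = 20; overall finish 20 days.
Audio finishes as early as 2 and must finish by 7.
Slack of Audio = 5 − 0 = 5 days.

5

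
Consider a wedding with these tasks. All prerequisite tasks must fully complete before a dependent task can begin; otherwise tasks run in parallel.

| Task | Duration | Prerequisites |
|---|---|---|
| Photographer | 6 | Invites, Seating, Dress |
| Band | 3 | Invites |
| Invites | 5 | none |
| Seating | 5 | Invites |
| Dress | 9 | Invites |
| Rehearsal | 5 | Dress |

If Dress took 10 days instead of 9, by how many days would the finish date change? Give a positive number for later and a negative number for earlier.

1

As given, the longest chain is Invites→Dress→Photographer = 5+9+6 = 20, so the finish is 20 days.
Since Dress is critical, the +1 change carries straight to that chain (now 21 days).
That remains the longest chain; total 21 days.
Change in finish: 21 − 20 = +1 days.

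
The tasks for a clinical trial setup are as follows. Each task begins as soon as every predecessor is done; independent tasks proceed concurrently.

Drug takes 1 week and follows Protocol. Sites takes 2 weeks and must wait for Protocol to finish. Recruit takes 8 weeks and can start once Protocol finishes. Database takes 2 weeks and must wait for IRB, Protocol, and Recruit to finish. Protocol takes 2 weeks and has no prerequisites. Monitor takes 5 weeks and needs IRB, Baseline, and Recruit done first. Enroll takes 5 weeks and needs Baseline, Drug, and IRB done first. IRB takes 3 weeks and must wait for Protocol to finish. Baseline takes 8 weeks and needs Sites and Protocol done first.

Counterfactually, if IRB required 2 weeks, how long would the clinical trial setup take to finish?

17

The binding path is Protocol→Sites→Baseline→Enroll = 2+2+8+5 = 17; finish at 17 weeks.
IRB is off the critical path — its longest chain is 10 weeks, giving 7 of slack.
No other chain overtakes it, so the finish is 17 weeks.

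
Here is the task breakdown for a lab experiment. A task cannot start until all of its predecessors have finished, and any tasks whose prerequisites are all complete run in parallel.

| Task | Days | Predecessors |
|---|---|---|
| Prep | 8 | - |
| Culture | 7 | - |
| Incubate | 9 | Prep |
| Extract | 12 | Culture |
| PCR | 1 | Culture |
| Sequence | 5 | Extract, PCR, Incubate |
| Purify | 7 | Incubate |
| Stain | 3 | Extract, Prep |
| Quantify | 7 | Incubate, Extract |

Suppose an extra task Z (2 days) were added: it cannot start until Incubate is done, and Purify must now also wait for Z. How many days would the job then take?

26

Originally the job takes 26 days.
With Z inserted, Purify now waits for max(Incubate, Z).
New critical path: Prep→Incubate→Z→Purify = 8+9+2+7 = 26 ⇒ 26 days.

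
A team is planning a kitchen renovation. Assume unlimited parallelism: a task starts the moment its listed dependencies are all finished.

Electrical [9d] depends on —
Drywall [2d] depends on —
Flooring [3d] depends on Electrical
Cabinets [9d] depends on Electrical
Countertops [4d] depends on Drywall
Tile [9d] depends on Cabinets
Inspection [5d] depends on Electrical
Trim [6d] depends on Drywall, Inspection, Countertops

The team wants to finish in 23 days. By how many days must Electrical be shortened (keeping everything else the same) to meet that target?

4

Current finish: 27 days; target: 23.
Electrical is on every critical path, so each day cut from Electrical cuts the finish by one (this holds down to a finish of 19).
Need 27 − 23 = 4 days off Electrical → Electrical becomes 5 days, finish becomes 23.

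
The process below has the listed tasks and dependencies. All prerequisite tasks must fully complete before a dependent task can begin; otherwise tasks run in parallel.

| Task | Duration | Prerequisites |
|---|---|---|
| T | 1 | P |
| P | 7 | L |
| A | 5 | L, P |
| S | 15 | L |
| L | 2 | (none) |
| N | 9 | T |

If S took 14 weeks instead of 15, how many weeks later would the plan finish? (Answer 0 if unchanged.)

0

Baseline: L→P→T→N = 2+7+1+9 = 19 → 19 weeks.
The longest path through S is only 17 weeks, so S has float 2.
The critical path is still L→P→T→N; finish is now 19 weeks.
Change in finish: 19 − 19 = +0 weeks.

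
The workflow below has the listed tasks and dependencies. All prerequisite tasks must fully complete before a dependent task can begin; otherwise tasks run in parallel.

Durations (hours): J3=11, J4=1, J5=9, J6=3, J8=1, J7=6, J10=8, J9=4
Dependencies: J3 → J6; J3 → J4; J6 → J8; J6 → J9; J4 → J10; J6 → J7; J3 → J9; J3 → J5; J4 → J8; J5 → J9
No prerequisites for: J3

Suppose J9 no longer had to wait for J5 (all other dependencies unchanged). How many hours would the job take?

20

With the dependency in place, J3→J5→J9 = 11+9+4 = 24 sets the finish at 24 hours.
Without J5→J9, J9's earliest start moves from 20 to 14.
New critical path: J3→J4→J10 = 11+1+8 = 20 ⇒ 20 hours.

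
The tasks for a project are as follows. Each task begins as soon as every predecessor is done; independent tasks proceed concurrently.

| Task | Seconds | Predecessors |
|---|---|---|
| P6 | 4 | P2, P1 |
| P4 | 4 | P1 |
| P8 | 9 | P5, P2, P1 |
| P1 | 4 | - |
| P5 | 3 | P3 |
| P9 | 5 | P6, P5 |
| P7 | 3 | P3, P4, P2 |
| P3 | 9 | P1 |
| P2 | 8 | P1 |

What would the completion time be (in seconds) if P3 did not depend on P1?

Before: longest chain P1→P3→P5→P8 = 4+9+3+9 = 25, finish 25.
Without P1→P3, P3's earliest start moves from 4 to 0.
After: P1→P2→P6→P9 = 4+8+4+5 = 21 → 21 seconds.

21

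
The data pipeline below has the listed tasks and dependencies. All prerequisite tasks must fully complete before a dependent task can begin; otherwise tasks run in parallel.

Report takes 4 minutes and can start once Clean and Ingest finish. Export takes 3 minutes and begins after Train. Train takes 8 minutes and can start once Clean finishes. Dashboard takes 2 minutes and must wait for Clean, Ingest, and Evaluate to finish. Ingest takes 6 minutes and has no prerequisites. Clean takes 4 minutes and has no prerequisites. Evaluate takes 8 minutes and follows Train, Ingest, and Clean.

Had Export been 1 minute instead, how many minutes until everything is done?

22

The binding path is Clean→Train→Evaluate→Dashboard = 4+8+8+2 = 22; finish at 22 minutes.
Export has 7 minutes of float (longest path through it is 15).
No other chain overtakes it, so the finish is 22 minutes.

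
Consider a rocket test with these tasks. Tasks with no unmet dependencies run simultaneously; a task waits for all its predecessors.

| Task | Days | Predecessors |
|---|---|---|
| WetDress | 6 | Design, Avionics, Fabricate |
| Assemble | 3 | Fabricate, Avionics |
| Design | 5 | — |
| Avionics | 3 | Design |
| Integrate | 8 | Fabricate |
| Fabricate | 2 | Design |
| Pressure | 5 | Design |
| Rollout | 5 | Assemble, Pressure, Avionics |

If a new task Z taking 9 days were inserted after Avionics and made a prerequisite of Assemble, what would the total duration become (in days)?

Originally the job takes 16 days.
With Z inserted, Assemble now waits for max(Fabricate, Avionics, Z).
New critical path: Design→Avionics→Z→Assemble→Rollout = 5+3+9+3+5 = 25 ⇒ 25 days.

25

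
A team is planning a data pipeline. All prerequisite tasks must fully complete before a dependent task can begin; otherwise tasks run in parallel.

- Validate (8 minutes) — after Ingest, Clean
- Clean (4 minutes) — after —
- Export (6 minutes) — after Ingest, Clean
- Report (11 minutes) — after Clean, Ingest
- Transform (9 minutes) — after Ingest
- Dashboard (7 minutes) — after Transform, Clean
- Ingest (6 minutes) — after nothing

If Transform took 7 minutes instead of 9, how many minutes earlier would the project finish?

Baseline: Ingest→Transform→Dashboard = 6+9+7 = 22 → 22 minutes.
Transform is on the critical path; changing it to 7 makes that path 20 minutes.
No other chain overtakes it, so the finish is 20 minutes.
Change in finish: 20 − 22 = -2 minutes.

2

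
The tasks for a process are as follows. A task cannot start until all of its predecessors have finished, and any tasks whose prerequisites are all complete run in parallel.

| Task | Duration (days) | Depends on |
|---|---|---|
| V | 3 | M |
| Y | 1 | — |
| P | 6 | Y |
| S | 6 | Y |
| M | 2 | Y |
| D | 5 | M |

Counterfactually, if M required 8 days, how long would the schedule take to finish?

As given, the longest chain is Y→M→D = 1+2+5 = 8, so the finish is 8 days.
Since M is critical, the +6 change carries straight to that chain (now 14 days).
The critical path is still Y→M→D; finish is now 14 days.

14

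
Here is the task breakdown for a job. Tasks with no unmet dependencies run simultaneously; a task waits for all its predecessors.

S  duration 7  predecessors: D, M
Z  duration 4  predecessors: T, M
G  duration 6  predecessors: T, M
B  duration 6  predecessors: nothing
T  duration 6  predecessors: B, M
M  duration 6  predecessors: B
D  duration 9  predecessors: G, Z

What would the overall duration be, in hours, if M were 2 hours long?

The binding path is B→M→T→G→D→S = 6+6+6+6+9+7 = 40; finish at 40 hours.
M is on the critical path; changing it to 2 makes that path 36 hours.
No other chain overtakes it, so the finish is 36 hours.

36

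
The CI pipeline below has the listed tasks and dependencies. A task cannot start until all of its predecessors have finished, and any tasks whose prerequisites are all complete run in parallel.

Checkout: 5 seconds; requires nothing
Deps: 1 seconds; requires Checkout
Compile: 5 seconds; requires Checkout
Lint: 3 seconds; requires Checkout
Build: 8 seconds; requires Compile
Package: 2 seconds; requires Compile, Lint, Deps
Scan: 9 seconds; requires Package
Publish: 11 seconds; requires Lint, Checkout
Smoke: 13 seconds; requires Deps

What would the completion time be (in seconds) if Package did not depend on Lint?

Before: longest chain Checkout→Compile→Package→Scan = 5+5+2+9 = 21, finish 21.
Dropping Lint→Package doesn't change Package's earliest start (10); another predecessor still binds.
New critical path: Checkout→Compile→Package→Scan = 5+5+2+9 = 21 ⇒ 21 seconds.

21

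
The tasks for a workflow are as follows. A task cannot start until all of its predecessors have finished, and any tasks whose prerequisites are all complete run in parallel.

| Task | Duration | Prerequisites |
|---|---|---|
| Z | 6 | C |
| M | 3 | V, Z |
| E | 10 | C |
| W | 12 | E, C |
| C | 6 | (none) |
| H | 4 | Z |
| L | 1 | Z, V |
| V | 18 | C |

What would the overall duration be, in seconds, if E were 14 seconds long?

32

Baseline: C→E→W = 6+10+12 = 28 → 28 seconds.
Since E is critical, the +4 change carries straight to that chain (now 32 seconds).
That remains the longest chain; total 32 seconds.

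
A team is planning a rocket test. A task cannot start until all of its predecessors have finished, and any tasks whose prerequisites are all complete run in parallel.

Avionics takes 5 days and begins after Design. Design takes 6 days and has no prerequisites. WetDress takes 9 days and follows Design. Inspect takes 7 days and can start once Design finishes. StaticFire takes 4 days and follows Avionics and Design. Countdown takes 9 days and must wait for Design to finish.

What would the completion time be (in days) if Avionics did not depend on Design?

With the dependency in place, Design→Avionics→StaticFire = 6+5+4 = 15 sets the finish at 15 days.
Without Design→Avionics, Avionics's earliest start moves from 6 to 0.
The longest chain is now Design→WetDress = 6+9 = 15, so the rocket test takes 15 days.

15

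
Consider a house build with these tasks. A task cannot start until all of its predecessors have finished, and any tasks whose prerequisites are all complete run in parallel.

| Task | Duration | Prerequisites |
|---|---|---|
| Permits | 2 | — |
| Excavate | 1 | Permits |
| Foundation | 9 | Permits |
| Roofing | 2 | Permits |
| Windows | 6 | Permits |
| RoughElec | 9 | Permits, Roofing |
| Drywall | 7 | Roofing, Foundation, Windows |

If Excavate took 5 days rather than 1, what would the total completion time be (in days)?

The binding path is Permits→Foundation→Drywall = 2+9+7 = 18; finish at 18 days.
Excavate is off the critical path — its longest chain is 3 days, giving 15 of slack.
The critical path is still Permits→Foundation→Drywall; finish is now 18 days.

18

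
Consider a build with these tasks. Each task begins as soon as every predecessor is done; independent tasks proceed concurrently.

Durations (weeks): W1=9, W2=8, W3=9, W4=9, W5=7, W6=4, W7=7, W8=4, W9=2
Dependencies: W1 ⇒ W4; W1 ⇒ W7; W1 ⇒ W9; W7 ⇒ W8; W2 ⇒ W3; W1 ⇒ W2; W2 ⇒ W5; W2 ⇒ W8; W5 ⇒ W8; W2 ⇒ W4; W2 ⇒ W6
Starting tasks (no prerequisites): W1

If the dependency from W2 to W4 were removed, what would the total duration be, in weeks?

With the dependency in place, W1→W2→W5→W8 = 9+8+7+4 = 28 sets the finish at 28 weeks.
Without W2→W4, W4's earliest start moves from 17 to 9.
The longest chain is now W1→W2→W5→W8 = 9+8+7+4 = 28, so the job takes 28 weeks.

28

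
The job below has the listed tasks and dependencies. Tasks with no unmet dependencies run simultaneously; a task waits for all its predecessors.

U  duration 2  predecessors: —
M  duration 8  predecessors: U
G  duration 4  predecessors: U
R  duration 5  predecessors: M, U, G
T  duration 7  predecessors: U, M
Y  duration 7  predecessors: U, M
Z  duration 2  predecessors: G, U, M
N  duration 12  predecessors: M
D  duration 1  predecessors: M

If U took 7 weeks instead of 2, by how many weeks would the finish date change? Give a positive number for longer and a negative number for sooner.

As given, the longest chain is U→M→N = 2+8+12 = 22, so the finish is 22 weeks.
Since U is critical, the +5 change carries straight to that chain (now 27 weeks).
That remains the longest chain; total 27 weeks.
Change in finish: 27 − 22 = +5 weeks.

5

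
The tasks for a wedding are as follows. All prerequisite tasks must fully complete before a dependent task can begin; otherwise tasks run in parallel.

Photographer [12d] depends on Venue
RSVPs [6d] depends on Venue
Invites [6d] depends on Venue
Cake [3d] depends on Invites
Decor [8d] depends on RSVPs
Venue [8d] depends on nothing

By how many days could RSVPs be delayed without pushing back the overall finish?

Critical path: Venue→RSVPs→Decor = 8+6+8 = 22, so the finish is 22 days.
The longest chain containing RSVPs totals 22 days.
Slack of RSVPs = 8 − 8 = 0 days.

0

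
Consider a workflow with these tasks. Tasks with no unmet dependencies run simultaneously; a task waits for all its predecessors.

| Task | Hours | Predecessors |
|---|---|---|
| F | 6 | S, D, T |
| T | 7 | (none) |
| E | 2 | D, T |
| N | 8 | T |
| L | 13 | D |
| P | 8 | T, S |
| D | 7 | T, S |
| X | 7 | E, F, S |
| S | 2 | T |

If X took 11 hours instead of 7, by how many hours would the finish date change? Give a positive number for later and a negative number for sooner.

Actual critical path: T→S→D→F→X = 7+2+7+6+7 = 29 ⇒ 29 hours.
X lies on that path, so at 11 hours the path becomes 33 hours.
That remains the longest chain; total 33 hours.
Change in finish: 33 − 29 = +4 hours.

4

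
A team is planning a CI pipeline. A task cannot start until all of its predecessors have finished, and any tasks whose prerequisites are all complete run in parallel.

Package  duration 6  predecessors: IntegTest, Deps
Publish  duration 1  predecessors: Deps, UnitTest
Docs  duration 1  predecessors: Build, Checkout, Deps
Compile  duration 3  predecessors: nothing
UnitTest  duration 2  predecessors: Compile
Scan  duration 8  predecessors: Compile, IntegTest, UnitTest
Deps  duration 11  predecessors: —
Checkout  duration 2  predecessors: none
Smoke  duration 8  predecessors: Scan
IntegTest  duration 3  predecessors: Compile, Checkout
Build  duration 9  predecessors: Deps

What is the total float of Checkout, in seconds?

Compile→IntegTest→Scan→Smoke = 3+3+8+8 = 22 sets the makespan at 22 seconds.
Longest path through Checkout: 21 seconds (earliest finish 2, latest finish 3).
Slack of Checkout = 1 − 0 = 1 second.

1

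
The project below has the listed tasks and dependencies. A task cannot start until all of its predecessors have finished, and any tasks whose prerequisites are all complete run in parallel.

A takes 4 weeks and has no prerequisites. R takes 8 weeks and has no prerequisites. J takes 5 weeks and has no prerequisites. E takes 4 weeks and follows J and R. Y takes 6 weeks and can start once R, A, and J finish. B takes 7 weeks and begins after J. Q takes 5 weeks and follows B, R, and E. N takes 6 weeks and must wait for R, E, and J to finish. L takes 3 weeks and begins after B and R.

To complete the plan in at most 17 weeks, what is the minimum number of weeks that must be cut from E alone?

1

Current finish: 18 weeks; target: 17.
E is on every critical path, so each week cut from E cuts the finish by one (this holds down to a finish of 17).
Need 18 − 17 = 1 week off E → E becomes 3 weeks, finish becomes 17.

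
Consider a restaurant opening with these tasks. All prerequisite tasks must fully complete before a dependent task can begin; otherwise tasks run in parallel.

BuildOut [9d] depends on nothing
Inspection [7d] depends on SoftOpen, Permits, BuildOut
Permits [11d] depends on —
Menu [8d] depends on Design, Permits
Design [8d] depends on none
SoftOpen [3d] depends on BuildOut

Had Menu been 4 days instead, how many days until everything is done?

As given, the longest chain is Permits→Menu = 11+8 = 19, so the finish is 19 days.
Menu lies on that path, so at 4 days the path becomes 15 days.
The binding chain switches to BuildOut→SoftOpen→Inspection = 9+3+7 = 19; finish 19 days.

19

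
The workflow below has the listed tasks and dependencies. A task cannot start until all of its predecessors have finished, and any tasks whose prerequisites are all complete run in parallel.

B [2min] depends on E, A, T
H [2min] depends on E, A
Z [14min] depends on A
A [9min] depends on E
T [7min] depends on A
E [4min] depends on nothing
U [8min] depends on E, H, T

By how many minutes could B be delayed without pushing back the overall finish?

Critical path: E→A→T→U = 4+9+7+8 = 28, so the finish is 28 minutes.
Longest path through B: 22 minutes (earliest finish 22, latest finish 28).
So B can slip 28 − 22 = 6 minutes.

6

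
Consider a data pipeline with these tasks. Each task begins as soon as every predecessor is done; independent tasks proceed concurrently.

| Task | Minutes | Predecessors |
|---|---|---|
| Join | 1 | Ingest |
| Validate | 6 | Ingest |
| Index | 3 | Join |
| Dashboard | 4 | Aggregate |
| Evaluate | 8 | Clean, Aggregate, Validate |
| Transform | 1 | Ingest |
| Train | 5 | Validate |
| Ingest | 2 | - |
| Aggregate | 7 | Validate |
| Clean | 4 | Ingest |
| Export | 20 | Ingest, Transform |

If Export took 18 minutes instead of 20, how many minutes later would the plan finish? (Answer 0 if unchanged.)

The binding path is Ingest→Transform→Export = 2+1+20 = 23; finish at 23 minutes.
Export lies on that path, so at 18 minutes the path becomes 21 minutes.
The binding chain switches to Ingest→Validate→Aggregate→Evaluate = 2+6+7+8 = 23; finish 23 minutes.
Change in finish: 23 − 23 = +0 minutes.

0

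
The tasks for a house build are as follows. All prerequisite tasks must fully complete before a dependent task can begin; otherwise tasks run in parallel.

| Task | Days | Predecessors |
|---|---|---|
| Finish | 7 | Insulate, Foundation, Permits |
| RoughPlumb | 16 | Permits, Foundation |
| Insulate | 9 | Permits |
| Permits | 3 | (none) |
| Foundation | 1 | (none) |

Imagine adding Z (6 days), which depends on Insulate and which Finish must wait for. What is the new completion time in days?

25

Originally the project takes 19 days.
With Z inserted, Finish now waits for max(Insulate, Foundation, Permits, Z).
New critical path: Permits→Insulate→Z→Finish = 3+9+6+7 = 25 ⇒ 25 days.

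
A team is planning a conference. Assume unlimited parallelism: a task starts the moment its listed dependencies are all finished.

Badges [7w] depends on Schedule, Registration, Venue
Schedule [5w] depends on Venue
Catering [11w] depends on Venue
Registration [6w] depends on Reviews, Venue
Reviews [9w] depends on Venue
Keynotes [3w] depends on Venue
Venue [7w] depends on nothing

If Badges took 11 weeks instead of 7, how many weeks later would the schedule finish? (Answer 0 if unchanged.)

4

As given, the longest chain is Venue→Reviews→Registration→Badges = 7+9+6+7 = 29, so the finish is 29 weeks.
Badges is on the critical path; changing it to 11 makes that path 33 weeks.
That remains the longest chain; total 33 weeks.
Change in finish: 33 − 29 = +4 weeks.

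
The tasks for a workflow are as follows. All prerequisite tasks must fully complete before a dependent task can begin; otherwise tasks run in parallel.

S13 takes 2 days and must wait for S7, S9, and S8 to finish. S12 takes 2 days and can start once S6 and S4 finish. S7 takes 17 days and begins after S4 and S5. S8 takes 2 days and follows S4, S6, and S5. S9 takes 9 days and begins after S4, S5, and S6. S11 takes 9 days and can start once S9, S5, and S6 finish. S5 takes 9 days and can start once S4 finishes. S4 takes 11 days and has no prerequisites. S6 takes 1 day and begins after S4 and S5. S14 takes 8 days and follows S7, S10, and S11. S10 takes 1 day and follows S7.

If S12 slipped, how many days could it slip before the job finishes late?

Critical path: S4→S5→S6→S9→S11→S14 = 11+9+1+9+9+8 = 47, so the finish is 47 days.
S12 finishes as early as 23 and must finish by 47.
Slack of S12 = 45 − 21 = 24 days.

24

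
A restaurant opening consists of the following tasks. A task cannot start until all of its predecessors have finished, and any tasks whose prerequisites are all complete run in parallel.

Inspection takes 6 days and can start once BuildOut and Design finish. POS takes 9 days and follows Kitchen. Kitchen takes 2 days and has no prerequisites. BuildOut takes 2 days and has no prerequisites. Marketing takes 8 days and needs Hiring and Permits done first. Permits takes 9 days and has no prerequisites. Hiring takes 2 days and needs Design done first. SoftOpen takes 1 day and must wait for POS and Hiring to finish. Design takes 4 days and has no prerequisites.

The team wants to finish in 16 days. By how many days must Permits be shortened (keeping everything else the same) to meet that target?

1

Current finish: 17 days; target: 16.
Permits is on every critical path, so each day cut from Permits cuts the finish by one (this holds down to a finish of 14).
Need 17 − 16 = 1 day off Permits → Permits becomes 8 days, finish becomes 16.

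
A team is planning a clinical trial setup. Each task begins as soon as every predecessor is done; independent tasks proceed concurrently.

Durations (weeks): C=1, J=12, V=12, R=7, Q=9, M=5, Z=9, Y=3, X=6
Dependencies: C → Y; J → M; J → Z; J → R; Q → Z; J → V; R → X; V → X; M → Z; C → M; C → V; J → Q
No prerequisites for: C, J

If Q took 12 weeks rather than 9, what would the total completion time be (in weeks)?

As given, the longest chain is J→Q→Z = 12+9+9 = 30, so the finish is 30 weeks.
Q lies on that path, so at 12 weeks the path becomes 33 weeks.
No other chain overtakes it, so the finish is 33 weeks.

33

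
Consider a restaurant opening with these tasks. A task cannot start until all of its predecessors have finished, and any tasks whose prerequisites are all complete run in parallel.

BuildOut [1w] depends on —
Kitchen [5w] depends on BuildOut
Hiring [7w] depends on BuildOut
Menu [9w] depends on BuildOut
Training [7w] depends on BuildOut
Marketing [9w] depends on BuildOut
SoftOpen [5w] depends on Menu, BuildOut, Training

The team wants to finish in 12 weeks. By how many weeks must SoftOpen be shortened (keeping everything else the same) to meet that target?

Current finish: 15 weeks; target: 12.
SoftOpen is on every critical path, so each week cut from SoftOpen cuts the finish by one (this holds down to a finish of 11).
Need 15 − 12 = 3 weeks off SoftOpen → SoftOpen becomes 2 weeks, finish becomes 12.

3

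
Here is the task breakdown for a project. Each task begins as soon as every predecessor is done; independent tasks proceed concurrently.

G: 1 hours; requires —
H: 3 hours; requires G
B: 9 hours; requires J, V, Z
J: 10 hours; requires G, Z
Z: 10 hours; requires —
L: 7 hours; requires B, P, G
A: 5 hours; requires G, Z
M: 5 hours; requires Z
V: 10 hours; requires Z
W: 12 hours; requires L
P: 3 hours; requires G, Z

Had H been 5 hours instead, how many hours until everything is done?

48

Baseline: Z→J→B→L→W = 10+10+9+7+12 = 48 → 48 hours.
H is off the critical path — its longest chain is 4 hours, giving 44 of slack.
The critical path is still Z→J→B→L→W; finish is now 48 hours.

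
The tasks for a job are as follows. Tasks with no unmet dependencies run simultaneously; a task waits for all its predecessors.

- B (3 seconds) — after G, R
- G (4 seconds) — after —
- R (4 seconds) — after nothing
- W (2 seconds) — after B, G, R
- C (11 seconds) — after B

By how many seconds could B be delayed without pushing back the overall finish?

0

The longest chain is R→B→C = 4+3+11 = 18; overall finish 18 seconds.
The longest chain containing B totals 18 seconds.
So B can slip 7 − 7 = 0 seconds.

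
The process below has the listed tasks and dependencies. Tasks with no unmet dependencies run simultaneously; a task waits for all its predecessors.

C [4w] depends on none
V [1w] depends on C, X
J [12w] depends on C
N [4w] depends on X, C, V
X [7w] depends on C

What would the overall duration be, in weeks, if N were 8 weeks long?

Baseline: C→X→V→N = 4+7+1+4 = 16 → 16 weeks.
N lies on that path, so at 8 weeks the path becomes 20 weeks.
The critical path is still C→X→V→N; finish is now 20 weeks.

20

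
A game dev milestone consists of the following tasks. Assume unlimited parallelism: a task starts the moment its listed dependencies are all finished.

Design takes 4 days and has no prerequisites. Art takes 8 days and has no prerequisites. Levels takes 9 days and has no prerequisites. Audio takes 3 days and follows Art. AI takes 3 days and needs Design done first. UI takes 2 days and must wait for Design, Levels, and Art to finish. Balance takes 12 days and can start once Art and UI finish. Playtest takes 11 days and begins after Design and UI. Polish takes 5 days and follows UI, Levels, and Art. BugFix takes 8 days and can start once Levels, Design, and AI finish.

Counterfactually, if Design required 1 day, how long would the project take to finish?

The binding path is Levels→UI→Balance = 9+2+12 = 23; finish at 23 days.
Design is off the critical path — its longest chain is 18 days, giving 5 of slack.
The critical path is still Levels→UI→Balance; finish is now 23 days.

23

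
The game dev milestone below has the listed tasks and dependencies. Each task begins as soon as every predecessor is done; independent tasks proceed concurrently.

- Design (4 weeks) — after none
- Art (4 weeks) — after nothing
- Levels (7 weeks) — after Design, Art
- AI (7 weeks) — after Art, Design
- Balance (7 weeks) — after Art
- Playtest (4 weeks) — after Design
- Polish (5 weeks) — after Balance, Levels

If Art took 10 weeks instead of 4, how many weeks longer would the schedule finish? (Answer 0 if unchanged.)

6

As given, the longest chain is Art→Levels→Polish = 4+7+5 = 16, so the finish is 16 weeks.
Art is on the critical path; changing it to 10 makes that path 22 weeks.
No other chain overtakes it, so the finish is 22 weeks.
Change in finish: 22 − 16 = +6 weeks.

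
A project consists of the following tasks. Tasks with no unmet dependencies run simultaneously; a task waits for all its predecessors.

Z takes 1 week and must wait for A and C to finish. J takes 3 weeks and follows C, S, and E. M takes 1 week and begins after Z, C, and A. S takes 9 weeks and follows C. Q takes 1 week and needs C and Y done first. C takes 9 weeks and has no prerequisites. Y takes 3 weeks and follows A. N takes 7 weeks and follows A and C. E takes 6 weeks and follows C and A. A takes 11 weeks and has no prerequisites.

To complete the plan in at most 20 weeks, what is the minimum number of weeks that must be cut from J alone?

1

Current finish: 21 weeks; target: 20.
J is on every critical path, so each week cut from J cuts the finish by one (this holds down to a finish of 19).
Need 21 − 20 = 1 week off J → J becomes 2 weeks, finish becomes 20.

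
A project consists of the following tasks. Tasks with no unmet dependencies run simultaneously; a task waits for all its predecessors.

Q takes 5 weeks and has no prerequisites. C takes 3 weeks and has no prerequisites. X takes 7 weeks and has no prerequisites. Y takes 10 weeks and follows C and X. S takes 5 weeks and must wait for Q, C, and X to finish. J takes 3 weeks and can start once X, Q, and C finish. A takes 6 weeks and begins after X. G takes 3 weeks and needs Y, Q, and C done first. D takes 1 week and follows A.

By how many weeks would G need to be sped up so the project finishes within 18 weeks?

Current finish: 20 weeks; target: 18.
G is on every critical path, so each week cut from G cuts the finish by one (this holds down to a finish of 18).
Need 20 − 18 = 2 weeks off G → G becomes 1 week, finish becomes 18.

2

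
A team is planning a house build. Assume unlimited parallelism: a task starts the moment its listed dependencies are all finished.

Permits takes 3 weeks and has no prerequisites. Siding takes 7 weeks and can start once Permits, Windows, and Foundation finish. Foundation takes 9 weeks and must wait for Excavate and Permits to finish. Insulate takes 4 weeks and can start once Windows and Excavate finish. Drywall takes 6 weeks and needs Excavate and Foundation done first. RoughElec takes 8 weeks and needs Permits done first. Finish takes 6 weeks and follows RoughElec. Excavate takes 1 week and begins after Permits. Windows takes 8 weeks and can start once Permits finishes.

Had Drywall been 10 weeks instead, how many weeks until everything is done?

As given, the longest chain is Permits→Excavate→Foundation→Siding = 3+1+9+7 = 20, so the finish is 20 weeks.
Drywall is off the critical path — its longest chain is 19 weeks, giving 1 of slack.
The binding chain switches to Permits→Excavate→Foundation→Drywall = 3+1+9+10 = 23; finish 23 weeks.

23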